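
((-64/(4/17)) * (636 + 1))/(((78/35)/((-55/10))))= 1282820/3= 427606.67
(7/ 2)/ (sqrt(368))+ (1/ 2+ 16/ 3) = 7 * sqrt(23)/ 184+ 35/ 6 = 6.02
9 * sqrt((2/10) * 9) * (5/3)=9 * sqrt(5)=20.12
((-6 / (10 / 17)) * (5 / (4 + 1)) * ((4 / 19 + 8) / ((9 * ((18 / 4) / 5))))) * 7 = -12376 / 171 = -72.37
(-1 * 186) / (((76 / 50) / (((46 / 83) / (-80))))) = 0.85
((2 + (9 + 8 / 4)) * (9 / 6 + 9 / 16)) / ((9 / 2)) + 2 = 191 / 24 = 7.96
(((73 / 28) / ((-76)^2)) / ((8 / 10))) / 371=365 / 240004352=0.00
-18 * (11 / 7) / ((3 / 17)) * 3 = -3366 / 7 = -480.86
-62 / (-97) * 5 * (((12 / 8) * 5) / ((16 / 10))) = 11625 / 776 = 14.98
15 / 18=5 / 6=0.83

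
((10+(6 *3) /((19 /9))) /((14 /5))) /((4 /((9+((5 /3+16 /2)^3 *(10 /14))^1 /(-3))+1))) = -25580500 /75411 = -339.21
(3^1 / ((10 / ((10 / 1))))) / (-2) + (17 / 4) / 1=11 / 4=2.75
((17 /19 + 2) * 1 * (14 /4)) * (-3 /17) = -1155 /646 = -1.79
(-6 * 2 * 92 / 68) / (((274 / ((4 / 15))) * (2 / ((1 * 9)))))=-0.07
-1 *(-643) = 643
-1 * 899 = -899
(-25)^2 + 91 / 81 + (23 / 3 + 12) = 52309 / 81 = 645.79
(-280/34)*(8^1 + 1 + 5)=-115.29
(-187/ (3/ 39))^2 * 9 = 53187849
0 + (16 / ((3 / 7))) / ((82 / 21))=392 / 41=9.56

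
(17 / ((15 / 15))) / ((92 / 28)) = 119 / 23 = 5.17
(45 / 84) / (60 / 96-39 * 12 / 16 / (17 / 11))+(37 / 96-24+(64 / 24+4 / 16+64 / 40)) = -159961441 / 8363040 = -19.13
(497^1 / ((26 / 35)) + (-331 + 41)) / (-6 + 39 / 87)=-285795 / 4186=-68.27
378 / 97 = 3.90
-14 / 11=-1.27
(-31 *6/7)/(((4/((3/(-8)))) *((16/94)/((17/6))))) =74307/1792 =41.47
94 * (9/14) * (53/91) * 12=269028/637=422.34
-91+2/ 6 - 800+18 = -2618/ 3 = -872.67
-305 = -305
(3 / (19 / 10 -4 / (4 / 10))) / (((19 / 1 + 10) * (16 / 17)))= -85 / 6264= -0.01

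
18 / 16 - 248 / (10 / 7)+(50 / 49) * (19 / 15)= -1006553 / 5880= -171.18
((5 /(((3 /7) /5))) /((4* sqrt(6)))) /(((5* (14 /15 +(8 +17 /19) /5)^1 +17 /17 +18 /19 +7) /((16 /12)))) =3325* sqrt(6) /23094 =0.35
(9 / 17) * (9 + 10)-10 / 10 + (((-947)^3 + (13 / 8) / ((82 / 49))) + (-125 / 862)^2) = -849278112.95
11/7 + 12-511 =-3482/7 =-497.43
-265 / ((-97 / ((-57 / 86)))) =-15105 / 8342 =-1.81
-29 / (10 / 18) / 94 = -261 / 470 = -0.56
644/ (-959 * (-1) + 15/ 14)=0.67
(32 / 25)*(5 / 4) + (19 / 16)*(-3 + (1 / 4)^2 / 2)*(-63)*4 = 569599 / 640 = 890.00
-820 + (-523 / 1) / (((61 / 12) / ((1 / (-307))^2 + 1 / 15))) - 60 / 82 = -827.59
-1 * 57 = -57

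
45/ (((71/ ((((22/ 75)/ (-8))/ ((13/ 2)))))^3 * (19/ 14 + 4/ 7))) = -9317/ 796159597837500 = -0.00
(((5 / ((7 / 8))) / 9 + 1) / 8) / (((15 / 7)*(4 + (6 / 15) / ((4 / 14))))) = 103 / 5832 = 0.02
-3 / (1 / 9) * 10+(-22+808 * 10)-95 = 7693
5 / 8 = 0.62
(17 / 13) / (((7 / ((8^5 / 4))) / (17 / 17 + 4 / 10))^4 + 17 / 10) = 382805968326492160 / 497647758824480433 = 0.77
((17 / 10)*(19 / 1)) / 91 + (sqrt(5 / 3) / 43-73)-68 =-127987 / 910 + sqrt(15) / 129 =-140.62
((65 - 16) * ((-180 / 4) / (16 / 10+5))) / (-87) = 1225 / 319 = 3.84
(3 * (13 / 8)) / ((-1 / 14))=-273 / 4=-68.25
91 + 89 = 180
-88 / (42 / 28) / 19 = -176 / 57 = -3.09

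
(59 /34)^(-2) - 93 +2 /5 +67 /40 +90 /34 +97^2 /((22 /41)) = 17447.01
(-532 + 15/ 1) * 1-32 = -549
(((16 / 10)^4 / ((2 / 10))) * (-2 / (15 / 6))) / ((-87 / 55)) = 180224 / 10875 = 16.57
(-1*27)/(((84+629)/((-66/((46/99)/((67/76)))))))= 4.74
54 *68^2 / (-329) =-249696 / 329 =-758.95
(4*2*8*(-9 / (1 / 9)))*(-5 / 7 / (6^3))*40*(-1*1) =-4800 / 7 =-685.71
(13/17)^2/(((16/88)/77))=143143/578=247.65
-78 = -78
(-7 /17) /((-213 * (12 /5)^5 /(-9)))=-21875 /100113408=-0.00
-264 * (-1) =264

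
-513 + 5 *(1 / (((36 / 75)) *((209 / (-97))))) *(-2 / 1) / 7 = -4490989 / 8778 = -511.62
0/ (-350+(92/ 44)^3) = 0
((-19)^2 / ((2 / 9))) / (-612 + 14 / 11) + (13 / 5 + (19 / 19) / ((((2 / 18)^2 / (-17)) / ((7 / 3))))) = -215853367 / 67180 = -3213.06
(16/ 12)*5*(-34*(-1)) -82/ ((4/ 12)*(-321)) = 73006/ 321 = 227.43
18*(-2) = -36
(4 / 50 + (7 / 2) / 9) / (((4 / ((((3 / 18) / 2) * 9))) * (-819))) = -211 / 1965600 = -0.00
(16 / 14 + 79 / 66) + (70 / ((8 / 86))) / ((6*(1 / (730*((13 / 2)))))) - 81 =549801643 / 924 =595023.42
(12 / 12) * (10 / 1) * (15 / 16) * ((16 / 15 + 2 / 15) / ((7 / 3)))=135 / 28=4.82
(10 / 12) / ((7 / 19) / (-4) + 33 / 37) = 7030 / 6747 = 1.04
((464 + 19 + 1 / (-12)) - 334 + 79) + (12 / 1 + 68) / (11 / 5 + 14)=232.85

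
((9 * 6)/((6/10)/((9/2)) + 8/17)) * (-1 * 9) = -61965/77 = -804.74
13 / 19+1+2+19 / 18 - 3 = 595 / 342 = 1.74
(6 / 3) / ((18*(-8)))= -1 / 72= -0.01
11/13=0.85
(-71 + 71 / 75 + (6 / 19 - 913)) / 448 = -1400401 / 638400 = -2.19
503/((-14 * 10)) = -3.59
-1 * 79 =-79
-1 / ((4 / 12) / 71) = -213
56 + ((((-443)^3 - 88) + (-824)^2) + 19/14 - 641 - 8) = -1207640149/14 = -86260010.64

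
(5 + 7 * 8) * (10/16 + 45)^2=126980.08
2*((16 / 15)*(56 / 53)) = 1792 / 795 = 2.25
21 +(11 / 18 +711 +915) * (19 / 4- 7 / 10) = 264351 / 40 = 6608.78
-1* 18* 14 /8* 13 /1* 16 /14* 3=-1404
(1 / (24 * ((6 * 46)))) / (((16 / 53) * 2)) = 53 / 211968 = 0.00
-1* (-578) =578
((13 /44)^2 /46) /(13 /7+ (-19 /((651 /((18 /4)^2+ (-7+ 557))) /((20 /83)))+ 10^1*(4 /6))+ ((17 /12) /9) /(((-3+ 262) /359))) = 3040815141 /7581794204072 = 0.00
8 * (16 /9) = 128 /9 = 14.22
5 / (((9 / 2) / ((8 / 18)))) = 40 / 81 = 0.49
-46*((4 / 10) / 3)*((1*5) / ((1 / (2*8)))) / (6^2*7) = -368 / 189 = -1.95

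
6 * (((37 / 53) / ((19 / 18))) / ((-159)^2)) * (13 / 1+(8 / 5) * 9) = 60828 / 14143315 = 0.00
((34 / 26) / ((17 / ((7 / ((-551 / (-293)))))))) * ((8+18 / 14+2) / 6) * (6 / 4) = 23147 / 28652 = 0.81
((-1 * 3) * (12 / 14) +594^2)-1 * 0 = 352833.43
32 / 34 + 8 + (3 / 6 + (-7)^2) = 1987 / 34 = 58.44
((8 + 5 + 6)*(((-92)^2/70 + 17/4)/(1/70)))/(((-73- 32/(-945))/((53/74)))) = -314625465/192548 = -1634.01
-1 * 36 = -36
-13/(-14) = 13/14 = 0.93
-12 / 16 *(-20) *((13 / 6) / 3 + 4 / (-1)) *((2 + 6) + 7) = -1475 / 2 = -737.50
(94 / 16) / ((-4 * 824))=-47 / 26368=-0.00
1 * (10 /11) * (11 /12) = 5 /6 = 0.83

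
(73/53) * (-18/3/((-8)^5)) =219/868352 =0.00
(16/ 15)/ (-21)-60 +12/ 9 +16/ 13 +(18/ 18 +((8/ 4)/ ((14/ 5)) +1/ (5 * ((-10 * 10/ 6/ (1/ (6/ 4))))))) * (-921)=-166766401/ 102375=-1628.98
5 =5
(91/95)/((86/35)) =637/1634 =0.39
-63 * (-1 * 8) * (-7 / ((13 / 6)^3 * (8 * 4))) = -23814 / 2197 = -10.84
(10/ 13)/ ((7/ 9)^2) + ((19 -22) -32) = -33.73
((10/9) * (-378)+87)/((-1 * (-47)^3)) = -333/103823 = -0.00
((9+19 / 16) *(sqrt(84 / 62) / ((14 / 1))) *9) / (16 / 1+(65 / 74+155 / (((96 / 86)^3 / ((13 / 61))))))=11442881664 *sqrt(1302) / 2200508318393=0.19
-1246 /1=-1246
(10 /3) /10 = 1 /3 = 0.33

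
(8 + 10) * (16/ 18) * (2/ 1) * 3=96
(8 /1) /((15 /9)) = 24 /5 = 4.80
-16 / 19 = -0.84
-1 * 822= -822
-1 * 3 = -3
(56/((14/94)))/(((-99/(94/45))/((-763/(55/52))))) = 1402308544/245025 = 5723.12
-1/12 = -0.08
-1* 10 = -10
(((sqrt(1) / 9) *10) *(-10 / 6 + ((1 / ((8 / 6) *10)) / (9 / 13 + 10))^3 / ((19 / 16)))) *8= -1020535042043 / 68886127350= -14.81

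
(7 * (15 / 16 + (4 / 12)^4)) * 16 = 106.38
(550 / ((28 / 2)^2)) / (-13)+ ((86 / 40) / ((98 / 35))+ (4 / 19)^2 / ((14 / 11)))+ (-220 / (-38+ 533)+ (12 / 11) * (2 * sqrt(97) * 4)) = 2357389 / 16556904+ 96 * sqrt(97) / 11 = 86.10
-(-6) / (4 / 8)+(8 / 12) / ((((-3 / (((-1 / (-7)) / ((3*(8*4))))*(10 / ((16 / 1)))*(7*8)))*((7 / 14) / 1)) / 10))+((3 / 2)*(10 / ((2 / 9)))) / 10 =500 / 27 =18.52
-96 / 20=-24 / 5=-4.80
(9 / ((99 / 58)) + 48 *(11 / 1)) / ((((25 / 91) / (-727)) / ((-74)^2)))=-2125109443912 / 275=-7727670705.13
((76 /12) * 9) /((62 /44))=1254 /31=40.45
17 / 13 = 1.31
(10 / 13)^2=100 / 169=0.59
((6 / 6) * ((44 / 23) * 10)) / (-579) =-440 / 13317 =-0.03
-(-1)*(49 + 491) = 540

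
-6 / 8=-3 / 4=-0.75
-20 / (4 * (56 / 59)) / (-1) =295 / 56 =5.27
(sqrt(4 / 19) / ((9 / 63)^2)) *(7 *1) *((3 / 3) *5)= 786.90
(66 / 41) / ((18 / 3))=11 / 41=0.27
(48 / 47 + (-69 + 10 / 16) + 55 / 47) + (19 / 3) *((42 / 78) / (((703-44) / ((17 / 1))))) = -638719249 / 9663576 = -66.10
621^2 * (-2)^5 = -12340512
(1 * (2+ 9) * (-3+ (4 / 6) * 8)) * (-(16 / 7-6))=286 / 3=95.33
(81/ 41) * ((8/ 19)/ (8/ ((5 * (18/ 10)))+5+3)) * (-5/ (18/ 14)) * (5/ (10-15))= 567/ 1558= 0.36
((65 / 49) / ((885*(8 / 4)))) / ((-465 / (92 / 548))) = -299 / 1105026930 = -0.00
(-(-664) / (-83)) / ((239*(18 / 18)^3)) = -8 / 239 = -0.03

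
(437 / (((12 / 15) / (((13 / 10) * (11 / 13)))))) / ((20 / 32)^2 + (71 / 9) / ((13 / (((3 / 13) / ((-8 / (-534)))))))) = 6499064 / 105329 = 61.70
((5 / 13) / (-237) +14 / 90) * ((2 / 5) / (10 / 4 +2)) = 28456 / 2079675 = 0.01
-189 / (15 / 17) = -1071 / 5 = -214.20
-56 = -56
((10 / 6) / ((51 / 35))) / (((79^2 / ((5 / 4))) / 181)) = 158375 / 3819492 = 0.04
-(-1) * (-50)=-50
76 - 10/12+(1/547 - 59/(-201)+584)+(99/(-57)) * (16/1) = 2639119085/4177986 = 631.67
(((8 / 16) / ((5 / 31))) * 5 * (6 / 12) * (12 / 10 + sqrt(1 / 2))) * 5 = 155 * sqrt(2) / 8 + 93 / 2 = 73.90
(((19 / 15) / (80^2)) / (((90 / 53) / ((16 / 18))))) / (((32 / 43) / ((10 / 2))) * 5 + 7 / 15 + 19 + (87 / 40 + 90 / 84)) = 303107 / 68629437000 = 0.00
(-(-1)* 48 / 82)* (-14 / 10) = -168 / 205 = -0.82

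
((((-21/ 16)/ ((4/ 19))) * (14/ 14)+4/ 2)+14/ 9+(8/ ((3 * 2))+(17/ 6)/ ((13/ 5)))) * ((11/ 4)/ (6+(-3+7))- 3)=0.70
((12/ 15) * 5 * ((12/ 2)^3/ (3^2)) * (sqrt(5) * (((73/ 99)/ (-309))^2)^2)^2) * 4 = 516134458812211840/ 255639604782139823085906567173838507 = 0.00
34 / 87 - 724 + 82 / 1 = -641.61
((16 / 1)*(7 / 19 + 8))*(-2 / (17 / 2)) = -10176 / 323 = -31.50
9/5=1.80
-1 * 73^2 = -5329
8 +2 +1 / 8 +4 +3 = 137 / 8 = 17.12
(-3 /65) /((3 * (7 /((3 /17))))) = -0.00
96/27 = 32/9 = 3.56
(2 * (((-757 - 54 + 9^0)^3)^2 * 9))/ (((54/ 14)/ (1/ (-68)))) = -329501125894500000/ 17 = -19382419170264705.88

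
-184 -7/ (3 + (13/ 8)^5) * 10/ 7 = -86733528/ 469597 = -184.70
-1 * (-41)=41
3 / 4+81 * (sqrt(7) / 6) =3 / 4+27 * sqrt(7) / 2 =36.47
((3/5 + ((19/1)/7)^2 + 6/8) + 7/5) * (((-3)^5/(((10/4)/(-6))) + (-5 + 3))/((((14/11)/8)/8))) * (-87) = -44118450288/1715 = -25725043.90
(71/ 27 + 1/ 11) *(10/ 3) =8080/ 891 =9.07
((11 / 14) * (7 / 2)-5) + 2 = -1 / 4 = -0.25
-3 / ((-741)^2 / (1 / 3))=-1 / 549081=-0.00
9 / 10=0.90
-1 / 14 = -0.07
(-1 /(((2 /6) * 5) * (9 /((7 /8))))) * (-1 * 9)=21 /40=0.52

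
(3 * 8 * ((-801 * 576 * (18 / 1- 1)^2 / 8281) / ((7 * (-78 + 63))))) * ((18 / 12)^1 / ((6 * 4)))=66668832 / 289835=230.02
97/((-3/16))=-1552/3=-517.33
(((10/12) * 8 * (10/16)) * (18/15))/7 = 5/7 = 0.71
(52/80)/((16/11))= 143/320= 0.45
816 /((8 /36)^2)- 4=16520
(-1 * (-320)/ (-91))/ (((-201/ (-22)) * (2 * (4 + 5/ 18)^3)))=-622080/ 253043791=-0.00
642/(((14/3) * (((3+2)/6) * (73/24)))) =138672/2555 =54.27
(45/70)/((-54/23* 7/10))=-115/294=-0.39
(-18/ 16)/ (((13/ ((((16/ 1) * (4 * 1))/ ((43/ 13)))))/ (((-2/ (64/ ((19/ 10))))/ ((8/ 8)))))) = 171/ 1720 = 0.10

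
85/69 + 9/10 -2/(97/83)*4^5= -117146273/66930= -1750.28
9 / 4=2.25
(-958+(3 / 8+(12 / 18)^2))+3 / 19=-1309207 / 1368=-957.02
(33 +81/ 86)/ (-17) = -2919/ 1462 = -2.00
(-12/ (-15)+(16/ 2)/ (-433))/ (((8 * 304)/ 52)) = 0.02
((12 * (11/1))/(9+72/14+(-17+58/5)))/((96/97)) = 37345/2448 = 15.26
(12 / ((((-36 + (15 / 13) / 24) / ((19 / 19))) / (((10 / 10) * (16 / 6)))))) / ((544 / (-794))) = 82576 / 63563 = 1.30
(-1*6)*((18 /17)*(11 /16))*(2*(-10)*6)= 8910 /17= 524.12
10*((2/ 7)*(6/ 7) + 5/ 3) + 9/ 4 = 21.37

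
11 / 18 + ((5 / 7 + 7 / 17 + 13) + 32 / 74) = 1202251 / 79254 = 15.17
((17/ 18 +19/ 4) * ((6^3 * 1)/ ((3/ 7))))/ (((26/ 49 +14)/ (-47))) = -3304805/ 356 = -9283.16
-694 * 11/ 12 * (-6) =3817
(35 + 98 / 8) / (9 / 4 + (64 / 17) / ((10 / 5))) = 3213 / 281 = 11.43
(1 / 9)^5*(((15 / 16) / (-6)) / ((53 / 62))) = -155 / 50073552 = -0.00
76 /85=0.89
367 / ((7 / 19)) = 6973 / 7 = 996.14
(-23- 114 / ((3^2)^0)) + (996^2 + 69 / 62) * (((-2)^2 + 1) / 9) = 102482953 / 186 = 550983.62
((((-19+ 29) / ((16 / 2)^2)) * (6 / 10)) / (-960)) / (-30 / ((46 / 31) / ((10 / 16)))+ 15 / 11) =253 / 29203200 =0.00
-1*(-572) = 572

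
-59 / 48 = -1.23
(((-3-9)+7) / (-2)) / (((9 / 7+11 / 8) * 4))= 35 / 149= 0.23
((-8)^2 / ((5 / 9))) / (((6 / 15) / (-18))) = -5184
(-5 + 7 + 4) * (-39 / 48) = -39 / 8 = -4.88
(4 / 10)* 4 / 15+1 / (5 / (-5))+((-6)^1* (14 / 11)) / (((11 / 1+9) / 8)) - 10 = -11507 / 825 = -13.95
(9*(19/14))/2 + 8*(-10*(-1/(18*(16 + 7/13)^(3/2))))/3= 104*sqrt(2795)/249615 + 171/28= 6.13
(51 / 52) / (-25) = -51 / 1300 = -0.04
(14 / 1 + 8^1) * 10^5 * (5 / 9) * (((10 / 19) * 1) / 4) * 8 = 220000000 / 171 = 1286549.71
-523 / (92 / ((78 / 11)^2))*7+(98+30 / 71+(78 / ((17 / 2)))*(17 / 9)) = -1117447505 / 592779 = -1885.10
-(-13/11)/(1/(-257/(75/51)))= -56797/275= -206.53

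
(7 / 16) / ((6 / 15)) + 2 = 99 / 32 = 3.09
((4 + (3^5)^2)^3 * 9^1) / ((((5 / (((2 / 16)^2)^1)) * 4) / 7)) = 10135763679326.76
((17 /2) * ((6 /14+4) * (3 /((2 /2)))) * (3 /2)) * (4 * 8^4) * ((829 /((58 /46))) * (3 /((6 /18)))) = 3333787766784 /203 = 16422599836.37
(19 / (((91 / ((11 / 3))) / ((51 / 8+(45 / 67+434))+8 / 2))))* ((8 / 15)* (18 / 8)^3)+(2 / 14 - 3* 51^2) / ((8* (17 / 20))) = 922.35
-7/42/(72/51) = -17/144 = -0.12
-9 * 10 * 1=-90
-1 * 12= -12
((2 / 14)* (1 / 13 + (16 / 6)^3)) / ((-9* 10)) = -6683 / 221130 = -0.03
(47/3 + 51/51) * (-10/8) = -125/6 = -20.83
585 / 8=73.12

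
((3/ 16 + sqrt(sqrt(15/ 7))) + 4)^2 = (16 * 15^(1/ 4) * 7^(3/ 4) + 469)^2/ 12544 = 29.13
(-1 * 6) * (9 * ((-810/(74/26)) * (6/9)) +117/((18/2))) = 376194/37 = 10167.41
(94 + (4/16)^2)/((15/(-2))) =-301/24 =-12.54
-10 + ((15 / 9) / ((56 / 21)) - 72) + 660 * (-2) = -11211 / 8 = -1401.38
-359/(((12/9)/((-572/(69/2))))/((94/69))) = 9651356/1587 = 6081.51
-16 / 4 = -4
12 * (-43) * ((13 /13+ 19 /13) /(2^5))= -516 /13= -39.69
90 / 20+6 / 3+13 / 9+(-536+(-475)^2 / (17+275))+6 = 658663 / 2628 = 250.63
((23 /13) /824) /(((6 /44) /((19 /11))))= 437 /16068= 0.03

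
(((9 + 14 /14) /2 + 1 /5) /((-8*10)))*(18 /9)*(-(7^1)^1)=91 /100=0.91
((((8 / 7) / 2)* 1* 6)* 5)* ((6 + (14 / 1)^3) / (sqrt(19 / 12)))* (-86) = -56760000* sqrt(57) / 133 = -3222019.57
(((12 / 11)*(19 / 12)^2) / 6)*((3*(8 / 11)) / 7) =361 / 2541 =0.14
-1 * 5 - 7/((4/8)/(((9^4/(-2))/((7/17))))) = 111532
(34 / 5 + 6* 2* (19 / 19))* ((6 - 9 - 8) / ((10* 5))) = -517 / 125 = -4.14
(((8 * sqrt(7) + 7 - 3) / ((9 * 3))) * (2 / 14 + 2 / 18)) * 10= 640 / 1701 + 1280 * sqrt(7) / 1701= 2.37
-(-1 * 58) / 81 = 0.72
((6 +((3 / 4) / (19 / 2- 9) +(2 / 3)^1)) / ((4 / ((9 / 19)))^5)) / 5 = 0.00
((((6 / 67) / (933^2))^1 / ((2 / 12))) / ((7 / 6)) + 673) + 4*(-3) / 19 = 579501453931 / 861880831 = 672.37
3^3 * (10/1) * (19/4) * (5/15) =855/2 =427.50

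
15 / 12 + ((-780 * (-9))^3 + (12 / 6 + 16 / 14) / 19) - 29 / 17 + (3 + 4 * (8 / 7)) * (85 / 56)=43802603628746337 / 126616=345948408011.20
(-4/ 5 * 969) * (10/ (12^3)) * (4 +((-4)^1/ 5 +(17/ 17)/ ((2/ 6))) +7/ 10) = -7429/ 240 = -30.95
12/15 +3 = 19/5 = 3.80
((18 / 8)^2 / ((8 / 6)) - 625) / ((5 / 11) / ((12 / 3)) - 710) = 437327 / 499760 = 0.88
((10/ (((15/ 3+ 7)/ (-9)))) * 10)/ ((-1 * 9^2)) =25/ 27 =0.93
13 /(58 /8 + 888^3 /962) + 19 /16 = 719170107 /605607824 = 1.19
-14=-14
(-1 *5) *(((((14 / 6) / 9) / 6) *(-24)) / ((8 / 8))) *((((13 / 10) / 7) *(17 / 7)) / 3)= 442 / 567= 0.78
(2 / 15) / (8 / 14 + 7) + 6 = 4784 / 795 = 6.02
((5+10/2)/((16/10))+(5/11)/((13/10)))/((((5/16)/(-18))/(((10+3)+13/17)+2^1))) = -14568480/2431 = -5992.79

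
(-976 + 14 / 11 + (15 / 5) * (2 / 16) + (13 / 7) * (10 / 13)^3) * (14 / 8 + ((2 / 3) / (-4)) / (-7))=-15100549381 / 8744736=-1726.82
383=383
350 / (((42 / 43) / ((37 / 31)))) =39775 / 93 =427.69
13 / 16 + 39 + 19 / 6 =2063 / 48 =42.98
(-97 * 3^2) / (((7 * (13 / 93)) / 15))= -1217835 / 91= -13382.80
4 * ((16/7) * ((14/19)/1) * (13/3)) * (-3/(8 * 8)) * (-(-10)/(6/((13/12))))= -845/342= -2.47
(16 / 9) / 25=16 / 225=0.07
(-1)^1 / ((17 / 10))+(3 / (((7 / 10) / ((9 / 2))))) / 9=185 / 119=1.55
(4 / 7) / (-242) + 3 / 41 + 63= 2190260 / 34727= 63.07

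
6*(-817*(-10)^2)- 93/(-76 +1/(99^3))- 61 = -36153090882896/73742723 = -490259.78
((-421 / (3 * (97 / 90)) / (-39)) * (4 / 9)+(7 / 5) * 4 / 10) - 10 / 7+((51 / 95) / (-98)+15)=15.61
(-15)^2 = 225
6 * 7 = 42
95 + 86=181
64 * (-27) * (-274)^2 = -129731328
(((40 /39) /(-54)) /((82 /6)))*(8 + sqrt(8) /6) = -160 /14391 - 20*sqrt(2) /43173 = -0.01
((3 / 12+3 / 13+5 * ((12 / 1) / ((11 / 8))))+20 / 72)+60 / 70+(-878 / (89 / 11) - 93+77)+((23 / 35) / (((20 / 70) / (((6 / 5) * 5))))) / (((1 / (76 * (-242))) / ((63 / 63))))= -253888.86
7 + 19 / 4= 11.75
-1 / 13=-0.08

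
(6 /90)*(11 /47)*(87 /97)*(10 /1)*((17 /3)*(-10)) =-108460 /13677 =-7.93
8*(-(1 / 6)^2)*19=-38 / 9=-4.22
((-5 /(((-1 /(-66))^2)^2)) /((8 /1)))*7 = -83014470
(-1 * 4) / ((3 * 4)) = -1 / 3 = -0.33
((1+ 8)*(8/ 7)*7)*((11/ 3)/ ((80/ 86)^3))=2623731/ 8000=327.97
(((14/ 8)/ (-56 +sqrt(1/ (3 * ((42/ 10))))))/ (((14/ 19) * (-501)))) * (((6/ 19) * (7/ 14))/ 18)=sqrt(35)/ 1583665008 +49/ 65986042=0.00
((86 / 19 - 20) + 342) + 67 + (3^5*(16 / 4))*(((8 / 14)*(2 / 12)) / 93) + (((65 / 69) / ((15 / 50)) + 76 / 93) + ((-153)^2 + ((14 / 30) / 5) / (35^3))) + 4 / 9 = 444481059746891 / 18669459375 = 23807.92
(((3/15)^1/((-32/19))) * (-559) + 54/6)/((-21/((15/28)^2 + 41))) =-55771787/376320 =-148.20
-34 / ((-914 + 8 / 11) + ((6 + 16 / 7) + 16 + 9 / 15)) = 13090 / 342029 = 0.04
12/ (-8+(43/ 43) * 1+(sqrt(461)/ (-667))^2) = -2669334/ 1556881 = -1.71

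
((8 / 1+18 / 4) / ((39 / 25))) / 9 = 625 / 702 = 0.89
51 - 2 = 49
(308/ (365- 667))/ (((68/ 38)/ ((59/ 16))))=-2.10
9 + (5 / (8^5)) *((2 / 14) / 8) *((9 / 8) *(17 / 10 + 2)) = 264241485 / 29360128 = 9.00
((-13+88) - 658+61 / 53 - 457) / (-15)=18353 / 265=69.26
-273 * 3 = -819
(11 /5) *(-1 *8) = -88 /5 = -17.60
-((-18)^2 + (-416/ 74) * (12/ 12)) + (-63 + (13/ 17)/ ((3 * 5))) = -3597824/ 9435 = -381.33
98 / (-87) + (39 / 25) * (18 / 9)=4336 / 2175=1.99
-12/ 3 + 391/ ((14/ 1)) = 335/ 14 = 23.93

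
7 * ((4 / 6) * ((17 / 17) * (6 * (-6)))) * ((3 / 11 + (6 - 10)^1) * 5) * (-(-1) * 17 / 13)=585480 / 143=4094.27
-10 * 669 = -6690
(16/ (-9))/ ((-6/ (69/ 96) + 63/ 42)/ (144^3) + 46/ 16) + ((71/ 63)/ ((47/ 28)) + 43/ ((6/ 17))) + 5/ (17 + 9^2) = 110895429039425/ 909445646907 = 121.94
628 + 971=1599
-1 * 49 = -49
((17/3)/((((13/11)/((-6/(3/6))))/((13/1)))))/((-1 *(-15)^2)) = 748/225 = 3.32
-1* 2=-2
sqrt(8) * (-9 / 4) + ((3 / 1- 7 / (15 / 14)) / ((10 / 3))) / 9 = -9 * sqrt(2) / 2- 53 / 450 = -6.48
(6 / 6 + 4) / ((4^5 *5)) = 1 / 1024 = 0.00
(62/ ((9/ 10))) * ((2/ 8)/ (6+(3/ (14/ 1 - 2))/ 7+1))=4340/ 1773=2.45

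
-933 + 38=-895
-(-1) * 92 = 92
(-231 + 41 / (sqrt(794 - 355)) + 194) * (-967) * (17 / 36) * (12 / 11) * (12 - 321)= -5394154.78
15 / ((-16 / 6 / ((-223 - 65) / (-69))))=-540 / 23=-23.48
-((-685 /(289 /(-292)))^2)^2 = -1600640096006400160000 /6975757441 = -229457533399.69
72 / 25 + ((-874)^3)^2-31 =11143166108197133697 / 25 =445726644327885347.88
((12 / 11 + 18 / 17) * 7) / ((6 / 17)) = 469 / 11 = 42.64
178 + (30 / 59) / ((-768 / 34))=672043 / 3776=177.98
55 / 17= 3.24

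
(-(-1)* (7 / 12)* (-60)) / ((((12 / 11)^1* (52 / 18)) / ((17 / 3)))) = -62.93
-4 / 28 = -1 / 7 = -0.14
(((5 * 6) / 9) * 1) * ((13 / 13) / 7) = 10 / 21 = 0.48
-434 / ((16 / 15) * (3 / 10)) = -5425 / 4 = -1356.25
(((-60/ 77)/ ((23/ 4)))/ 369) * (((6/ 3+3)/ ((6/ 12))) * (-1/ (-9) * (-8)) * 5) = 32000/ 1960497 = 0.02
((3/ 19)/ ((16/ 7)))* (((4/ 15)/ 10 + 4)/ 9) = 1057/ 34200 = 0.03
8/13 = 0.62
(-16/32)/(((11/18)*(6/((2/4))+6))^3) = -1/2662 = -0.00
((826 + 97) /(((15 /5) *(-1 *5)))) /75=-923 /1125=-0.82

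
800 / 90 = 80 / 9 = 8.89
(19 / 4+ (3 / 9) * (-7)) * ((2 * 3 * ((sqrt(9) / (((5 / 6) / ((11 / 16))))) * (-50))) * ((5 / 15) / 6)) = -1595 / 16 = -99.69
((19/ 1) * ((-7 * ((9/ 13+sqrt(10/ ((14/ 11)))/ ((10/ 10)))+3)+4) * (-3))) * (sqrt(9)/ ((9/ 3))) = 57 * sqrt(385)+16188/ 13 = 2363.65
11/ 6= 1.83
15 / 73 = 0.21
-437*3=-1311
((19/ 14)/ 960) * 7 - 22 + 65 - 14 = 55699/ 1920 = 29.01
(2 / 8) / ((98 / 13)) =13 / 392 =0.03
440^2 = 193600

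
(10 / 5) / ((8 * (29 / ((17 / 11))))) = 17 / 1276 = 0.01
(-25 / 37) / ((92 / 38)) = -0.28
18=18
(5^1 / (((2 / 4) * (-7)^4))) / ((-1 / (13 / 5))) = -26 / 2401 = -0.01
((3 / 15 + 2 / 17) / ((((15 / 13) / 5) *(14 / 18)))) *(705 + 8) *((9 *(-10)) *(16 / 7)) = -216227232 / 833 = -259576.51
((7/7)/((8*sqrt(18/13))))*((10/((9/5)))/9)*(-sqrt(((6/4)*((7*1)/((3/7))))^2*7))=-1225*sqrt(182)/3888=-4.25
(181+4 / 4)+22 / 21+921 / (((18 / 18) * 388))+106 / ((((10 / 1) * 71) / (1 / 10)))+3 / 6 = 2689140347 / 14462700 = 185.94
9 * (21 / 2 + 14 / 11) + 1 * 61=3673 / 22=166.95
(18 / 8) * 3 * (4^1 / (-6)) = -9 / 2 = -4.50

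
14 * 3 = 42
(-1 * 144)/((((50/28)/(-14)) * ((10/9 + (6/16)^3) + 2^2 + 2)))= 130056192/825275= 157.59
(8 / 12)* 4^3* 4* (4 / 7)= 2048 / 21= 97.52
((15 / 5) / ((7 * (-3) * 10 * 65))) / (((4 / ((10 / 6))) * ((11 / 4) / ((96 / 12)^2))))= -32 / 15015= -0.00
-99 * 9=-891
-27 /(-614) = 27 /614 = 0.04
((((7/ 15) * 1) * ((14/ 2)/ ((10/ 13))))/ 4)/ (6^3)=637/ 129600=0.00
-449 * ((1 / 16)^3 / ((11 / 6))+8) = -80921923 / 22528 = -3592.06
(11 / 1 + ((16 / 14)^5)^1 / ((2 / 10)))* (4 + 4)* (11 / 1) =1825.85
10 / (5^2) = 0.40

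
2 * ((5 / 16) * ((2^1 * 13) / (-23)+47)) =5275 / 184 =28.67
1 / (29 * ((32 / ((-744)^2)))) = 17298 / 29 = 596.48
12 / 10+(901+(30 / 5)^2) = 4691 / 5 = 938.20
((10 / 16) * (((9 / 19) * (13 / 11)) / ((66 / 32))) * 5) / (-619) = -0.00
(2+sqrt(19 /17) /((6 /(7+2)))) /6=sqrt(323) /68+1 /3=0.60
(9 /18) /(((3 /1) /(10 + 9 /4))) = 49 /24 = 2.04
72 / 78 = 12 / 13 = 0.92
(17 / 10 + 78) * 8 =637.60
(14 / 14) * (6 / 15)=2 / 5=0.40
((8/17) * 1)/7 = 8/119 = 0.07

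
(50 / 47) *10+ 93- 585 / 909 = 488916 / 4747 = 102.99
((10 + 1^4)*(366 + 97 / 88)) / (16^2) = 32305 / 2048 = 15.77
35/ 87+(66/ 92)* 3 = 10223/ 4002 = 2.55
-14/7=-2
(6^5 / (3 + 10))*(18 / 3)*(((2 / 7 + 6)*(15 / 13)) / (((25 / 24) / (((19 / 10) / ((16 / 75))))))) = 222552.67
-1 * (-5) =5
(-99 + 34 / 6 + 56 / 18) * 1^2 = -812 / 9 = -90.22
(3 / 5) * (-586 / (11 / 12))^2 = 148347072 / 605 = 245201.77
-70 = -70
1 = 1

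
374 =374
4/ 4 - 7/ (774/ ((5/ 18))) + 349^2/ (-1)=-1696917635/ 13932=-121800.00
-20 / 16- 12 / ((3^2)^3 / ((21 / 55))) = -22387 / 17820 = -1.26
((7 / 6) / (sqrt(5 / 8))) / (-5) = -7 *sqrt(10) / 75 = -0.30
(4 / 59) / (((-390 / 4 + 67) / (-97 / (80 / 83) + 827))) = -58109 / 35990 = -1.61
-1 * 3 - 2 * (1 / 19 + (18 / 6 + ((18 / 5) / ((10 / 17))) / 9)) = -10.47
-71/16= -4.44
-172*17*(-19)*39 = 2166684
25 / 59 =0.42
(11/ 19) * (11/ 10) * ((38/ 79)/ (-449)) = -121/ 177355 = -0.00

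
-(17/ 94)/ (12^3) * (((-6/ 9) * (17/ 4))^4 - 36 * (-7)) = -6971921/ 210511872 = -0.03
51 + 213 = 264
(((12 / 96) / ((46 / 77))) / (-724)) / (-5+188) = -77 / 48757056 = -0.00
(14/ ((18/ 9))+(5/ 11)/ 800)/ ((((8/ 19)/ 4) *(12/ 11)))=60.96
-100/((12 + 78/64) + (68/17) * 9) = -128/63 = -2.03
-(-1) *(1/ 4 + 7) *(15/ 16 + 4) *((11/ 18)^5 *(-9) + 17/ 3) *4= 2356699007/ 3359232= 701.56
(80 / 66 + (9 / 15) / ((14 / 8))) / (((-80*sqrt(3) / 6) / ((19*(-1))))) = 8531*sqrt(3) / 11550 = 1.28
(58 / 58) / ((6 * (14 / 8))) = 2 / 21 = 0.10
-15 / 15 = -1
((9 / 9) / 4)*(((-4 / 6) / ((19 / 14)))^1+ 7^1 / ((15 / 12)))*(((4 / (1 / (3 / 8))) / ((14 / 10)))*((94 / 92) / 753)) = 611 / 329061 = 0.00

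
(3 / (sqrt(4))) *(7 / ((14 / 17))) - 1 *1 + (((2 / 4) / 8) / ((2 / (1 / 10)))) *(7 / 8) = 30087 / 2560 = 11.75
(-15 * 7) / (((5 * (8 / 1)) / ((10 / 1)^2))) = -525 / 2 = -262.50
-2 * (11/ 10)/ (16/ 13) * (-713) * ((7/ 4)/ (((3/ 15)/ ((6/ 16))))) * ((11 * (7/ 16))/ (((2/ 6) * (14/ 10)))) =353287935/ 8192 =43125.97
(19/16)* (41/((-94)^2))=779/141376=0.01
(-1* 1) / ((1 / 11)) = -11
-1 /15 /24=-1 /360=-0.00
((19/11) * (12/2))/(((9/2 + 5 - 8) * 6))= 38/33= 1.15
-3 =-3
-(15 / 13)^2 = -225 / 169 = -1.33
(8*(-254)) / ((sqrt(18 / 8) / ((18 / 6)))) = -4064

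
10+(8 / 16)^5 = 321 / 32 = 10.03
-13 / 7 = -1.86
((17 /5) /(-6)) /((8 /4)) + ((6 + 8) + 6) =1183 /60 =19.72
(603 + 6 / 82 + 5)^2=621554761 / 1681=369752.98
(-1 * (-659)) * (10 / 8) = 3295 / 4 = 823.75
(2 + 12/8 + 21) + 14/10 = 259/10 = 25.90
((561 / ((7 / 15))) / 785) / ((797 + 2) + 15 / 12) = 204 / 106603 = 0.00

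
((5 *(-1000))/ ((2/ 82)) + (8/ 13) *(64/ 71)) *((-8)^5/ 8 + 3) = 774454899384/ 923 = 839062729.56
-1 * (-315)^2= -99225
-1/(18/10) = -5/9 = -0.56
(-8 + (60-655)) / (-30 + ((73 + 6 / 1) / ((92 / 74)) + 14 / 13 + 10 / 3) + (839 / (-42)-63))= 1262079 / 94232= 13.39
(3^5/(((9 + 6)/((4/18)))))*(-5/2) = -9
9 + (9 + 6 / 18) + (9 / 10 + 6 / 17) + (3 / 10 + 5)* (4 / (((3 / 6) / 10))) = 226229 / 510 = 443.59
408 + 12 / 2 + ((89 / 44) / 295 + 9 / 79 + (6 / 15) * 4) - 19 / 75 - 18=6113566049 / 15381300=397.47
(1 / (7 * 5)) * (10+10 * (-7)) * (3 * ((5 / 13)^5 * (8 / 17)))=-900000 / 44183867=-0.02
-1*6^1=-6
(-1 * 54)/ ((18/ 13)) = -39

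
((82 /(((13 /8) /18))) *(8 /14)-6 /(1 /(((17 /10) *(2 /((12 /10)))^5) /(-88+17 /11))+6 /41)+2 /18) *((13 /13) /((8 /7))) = 1297062255509 /2846746656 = 455.63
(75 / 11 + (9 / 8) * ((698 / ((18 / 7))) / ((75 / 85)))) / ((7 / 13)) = 6055933 / 9240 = 655.40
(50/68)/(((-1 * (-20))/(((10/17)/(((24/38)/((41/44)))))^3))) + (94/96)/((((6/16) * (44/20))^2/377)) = 6668171639366275/12294120148992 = 542.39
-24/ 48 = -1/ 2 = -0.50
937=937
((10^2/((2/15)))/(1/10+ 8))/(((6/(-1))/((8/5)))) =-2000/81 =-24.69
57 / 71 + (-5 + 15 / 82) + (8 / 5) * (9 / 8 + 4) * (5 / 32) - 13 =-1465561 / 93152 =-15.73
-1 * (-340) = 340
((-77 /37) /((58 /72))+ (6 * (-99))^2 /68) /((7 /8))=756809064 /127687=5927.06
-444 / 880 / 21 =-37 / 1540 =-0.02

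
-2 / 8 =-1 / 4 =-0.25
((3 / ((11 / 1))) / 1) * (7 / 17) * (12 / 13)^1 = 252 / 2431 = 0.10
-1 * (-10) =10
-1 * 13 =-13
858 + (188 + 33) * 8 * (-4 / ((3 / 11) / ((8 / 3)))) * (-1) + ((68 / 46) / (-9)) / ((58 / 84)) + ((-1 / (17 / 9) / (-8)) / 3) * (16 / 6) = 7144209389 / 102051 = 70006.27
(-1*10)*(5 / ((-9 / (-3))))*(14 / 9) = -700 / 27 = -25.93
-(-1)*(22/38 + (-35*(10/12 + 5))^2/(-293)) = -28395847/200412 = -141.69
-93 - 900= -993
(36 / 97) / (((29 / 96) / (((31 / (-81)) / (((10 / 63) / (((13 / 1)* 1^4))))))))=-541632 / 14065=-38.51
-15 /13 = -1.15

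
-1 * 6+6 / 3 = -4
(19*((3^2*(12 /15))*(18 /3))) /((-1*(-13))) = 4104 /65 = 63.14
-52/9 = -5.78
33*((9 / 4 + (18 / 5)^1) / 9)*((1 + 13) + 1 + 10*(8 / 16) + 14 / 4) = 20163 / 40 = 504.08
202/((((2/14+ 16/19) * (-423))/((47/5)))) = -4.56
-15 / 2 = -7.50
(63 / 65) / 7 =9 / 65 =0.14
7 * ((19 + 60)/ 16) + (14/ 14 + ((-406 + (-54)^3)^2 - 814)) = 398766977945/ 16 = 24922936121.56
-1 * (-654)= 654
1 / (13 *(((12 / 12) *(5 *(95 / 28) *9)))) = 28 / 55575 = 0.00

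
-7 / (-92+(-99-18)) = 7 / 209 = 0.03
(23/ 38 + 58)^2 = 3434.58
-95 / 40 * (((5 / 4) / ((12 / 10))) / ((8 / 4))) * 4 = -475 / 96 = -4.95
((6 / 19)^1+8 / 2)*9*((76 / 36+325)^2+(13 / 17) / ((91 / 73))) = 84574397954 / 20349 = 4156194.31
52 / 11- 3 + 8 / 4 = 41 / 11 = 3.73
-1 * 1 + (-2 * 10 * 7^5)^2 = 112990099599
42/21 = 2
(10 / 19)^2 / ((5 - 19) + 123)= 100 / 39349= 0.00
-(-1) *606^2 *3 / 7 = 1101708 / 7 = 157386.86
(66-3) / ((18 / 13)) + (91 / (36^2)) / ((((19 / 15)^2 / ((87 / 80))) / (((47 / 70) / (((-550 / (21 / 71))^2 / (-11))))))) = 1165837310035307 / 25622798080000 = 45.50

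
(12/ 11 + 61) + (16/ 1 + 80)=1739/ 11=158.09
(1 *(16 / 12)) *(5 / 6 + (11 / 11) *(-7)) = -74 / 9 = -8.22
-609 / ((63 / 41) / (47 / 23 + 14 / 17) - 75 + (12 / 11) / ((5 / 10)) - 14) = 307892739 / 43621792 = 7.06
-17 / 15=-1.13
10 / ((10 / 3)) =3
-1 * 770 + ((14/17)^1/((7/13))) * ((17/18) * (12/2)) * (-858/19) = -22066/19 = -1161.37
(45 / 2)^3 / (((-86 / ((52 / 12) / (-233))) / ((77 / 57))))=10135125 / 3045776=3.33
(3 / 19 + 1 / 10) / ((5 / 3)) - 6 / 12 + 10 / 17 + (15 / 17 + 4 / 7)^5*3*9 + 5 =180.57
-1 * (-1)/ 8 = 1/ 8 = 0.12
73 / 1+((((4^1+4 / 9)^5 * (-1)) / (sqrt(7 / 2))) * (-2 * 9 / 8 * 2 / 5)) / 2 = 73+5120000 * sqrt(14) / 45927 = 490.12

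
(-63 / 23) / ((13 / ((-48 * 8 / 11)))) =24192 / 3289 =7.36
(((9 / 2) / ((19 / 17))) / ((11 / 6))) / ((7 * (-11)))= -0.03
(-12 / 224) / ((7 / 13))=-39 / 392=-0.10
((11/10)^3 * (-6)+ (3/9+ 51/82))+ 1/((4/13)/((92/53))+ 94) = -12157253351/1731778500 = -7.02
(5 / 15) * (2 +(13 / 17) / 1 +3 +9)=251 / 51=4.92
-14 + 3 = -11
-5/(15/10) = -10/3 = -3.33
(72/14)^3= 46656/343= 136.02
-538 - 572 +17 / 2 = -1101.50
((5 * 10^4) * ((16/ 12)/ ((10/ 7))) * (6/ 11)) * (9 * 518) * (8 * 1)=10442880000/ 11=949352727.27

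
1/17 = 0.06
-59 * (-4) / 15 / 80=59 / 300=0.20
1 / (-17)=-1 / 17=-0.06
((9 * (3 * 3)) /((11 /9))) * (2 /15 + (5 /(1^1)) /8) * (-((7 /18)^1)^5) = -0.45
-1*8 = -8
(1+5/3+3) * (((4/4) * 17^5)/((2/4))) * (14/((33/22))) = 1351703864/9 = 150189318.22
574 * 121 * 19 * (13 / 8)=8577569 / 4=2144392.25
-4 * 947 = -3788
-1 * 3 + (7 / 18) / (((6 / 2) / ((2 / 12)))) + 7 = 4.02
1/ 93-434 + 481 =4372/ 93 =47.01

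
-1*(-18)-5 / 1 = 13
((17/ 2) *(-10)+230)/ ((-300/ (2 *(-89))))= 2581/ 30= 86.03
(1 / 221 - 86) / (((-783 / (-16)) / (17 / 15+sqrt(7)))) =-101360 * sqrt(7) / 57681 - 20272 / 10179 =-6.64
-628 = -628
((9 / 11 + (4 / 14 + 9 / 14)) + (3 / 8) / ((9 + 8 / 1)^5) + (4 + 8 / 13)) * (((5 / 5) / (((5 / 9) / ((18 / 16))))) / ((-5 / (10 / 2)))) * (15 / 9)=-1953149690853 / 90961718848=-21.47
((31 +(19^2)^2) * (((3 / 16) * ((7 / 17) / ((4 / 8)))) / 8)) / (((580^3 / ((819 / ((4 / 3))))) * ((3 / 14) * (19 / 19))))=980841771 / 26535232000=0.04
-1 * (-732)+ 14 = 746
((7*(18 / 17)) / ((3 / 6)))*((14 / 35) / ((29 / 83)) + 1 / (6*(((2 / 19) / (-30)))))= -1693818 / 2465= -687.15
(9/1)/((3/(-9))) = -27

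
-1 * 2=-2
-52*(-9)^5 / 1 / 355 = 3070548 / 355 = 8649.43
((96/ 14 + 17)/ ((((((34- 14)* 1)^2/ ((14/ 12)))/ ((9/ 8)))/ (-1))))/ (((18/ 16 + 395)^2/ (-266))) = 66633/ 502128050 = 0.00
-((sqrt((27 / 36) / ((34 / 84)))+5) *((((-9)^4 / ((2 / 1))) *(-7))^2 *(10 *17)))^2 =-1726362599228944685264025 / 8 - 28363021893137097786375 *sqrt(238) / 4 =-325186172497440088127705.00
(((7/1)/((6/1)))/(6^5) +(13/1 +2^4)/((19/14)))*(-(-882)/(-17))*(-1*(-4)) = -928180981/209304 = -4434.61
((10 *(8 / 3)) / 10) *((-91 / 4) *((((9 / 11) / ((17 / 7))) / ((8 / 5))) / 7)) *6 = -4095 / 374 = -10.95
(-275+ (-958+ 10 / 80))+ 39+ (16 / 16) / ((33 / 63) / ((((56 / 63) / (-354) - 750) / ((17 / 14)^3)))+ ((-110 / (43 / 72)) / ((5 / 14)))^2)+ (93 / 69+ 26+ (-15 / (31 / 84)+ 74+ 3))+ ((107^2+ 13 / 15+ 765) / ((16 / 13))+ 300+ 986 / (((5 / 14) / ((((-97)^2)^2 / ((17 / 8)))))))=269238319016865203006045387996527 / 2340851626579138917264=115017250969.61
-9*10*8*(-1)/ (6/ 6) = 720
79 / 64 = 1.23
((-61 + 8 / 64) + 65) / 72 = 11 / 192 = 0.06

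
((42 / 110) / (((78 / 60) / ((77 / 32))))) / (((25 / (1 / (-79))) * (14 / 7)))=-147 / 821600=-0.00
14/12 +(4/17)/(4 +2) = 1.21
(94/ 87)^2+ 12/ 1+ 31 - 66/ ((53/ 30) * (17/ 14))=91394323/ 6819669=13.40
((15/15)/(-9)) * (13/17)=-13/153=-0.08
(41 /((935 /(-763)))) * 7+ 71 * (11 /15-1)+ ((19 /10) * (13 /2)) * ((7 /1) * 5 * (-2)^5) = -39508811 /2805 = -14085.14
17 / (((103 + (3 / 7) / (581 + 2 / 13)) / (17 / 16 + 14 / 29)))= 644615265 / 2527498016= 0.26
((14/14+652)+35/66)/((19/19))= 43133/66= 653.53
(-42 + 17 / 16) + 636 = 9521 / 16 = 595.06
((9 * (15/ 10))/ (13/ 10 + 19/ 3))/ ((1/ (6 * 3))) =7290/ 229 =31.83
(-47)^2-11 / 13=28706 / 13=2208.15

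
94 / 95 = 0.99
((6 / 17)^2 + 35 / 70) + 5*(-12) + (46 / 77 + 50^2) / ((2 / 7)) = 55268285 / 6358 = 8692.72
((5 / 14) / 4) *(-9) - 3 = -213 / 56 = -3.80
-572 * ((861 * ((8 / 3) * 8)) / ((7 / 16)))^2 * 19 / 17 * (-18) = 344817867423744 / 17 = 20283403966102.59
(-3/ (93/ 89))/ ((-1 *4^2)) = 89/ 496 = 0.18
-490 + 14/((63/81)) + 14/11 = -470.73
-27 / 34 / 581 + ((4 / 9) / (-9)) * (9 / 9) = -81203 / 1600074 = -0.05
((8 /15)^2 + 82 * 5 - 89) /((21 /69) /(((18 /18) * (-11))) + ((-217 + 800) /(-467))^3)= -1862701995871871 /11440399624200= -162.82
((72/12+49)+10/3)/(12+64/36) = 525/124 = 4.23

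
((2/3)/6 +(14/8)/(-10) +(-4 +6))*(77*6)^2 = 4132513/10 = 413251.30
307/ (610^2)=307/ 372100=0.00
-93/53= -1.75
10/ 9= 1.11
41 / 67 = 0.61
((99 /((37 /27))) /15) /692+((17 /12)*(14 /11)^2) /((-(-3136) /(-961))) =-517690757 /743540160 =-0.70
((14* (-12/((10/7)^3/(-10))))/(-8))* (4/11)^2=-28812/3025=-9.52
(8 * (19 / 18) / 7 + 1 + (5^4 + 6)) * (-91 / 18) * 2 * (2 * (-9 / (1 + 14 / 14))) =518596 / 9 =57621.78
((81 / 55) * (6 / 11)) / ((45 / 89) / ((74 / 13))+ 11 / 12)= 19204776 / 24038465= 0.80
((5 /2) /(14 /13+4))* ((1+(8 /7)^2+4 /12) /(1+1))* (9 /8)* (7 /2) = 6305 /2464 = 2.56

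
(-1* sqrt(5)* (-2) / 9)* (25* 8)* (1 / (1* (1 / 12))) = 1600* sqrt(5) / 3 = 1192.57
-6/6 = -1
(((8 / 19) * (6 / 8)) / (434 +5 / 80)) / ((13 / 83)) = 0.00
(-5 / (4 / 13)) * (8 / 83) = -130 / 83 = -1.57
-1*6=-6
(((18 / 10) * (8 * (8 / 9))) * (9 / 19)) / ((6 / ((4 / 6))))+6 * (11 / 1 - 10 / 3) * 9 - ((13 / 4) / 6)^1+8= 962461 / 2280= 422.13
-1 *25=-25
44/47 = 0.94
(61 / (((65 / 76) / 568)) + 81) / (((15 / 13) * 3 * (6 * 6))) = 2638513 / 8100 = 325.74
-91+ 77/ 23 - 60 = -3396/ 23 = -147.65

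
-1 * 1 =-1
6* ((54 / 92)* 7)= 567 / 23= 24.65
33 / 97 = 0.34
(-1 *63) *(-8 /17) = 504 /17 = 29.65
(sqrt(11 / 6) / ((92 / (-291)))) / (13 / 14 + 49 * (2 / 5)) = -3395 * sqrt(66) / 132204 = -0.21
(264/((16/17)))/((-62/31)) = -561/4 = -140.25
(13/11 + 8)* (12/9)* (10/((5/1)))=808/33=24.48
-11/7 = -1.57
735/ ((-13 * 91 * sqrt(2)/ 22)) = -1155 * sqrt(2)/ 169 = -9.67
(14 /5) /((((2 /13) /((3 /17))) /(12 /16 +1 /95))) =4641 /1900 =2.44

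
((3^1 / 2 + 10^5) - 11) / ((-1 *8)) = -199981 / 16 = -12498.81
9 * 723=6507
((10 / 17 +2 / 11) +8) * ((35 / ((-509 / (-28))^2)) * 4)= 180006400 / 48448147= 3.72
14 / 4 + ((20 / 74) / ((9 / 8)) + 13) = 11149 / 666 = 16.74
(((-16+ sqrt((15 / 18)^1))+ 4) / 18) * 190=-380 / 3+ 95 * sqrt(30) / 54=-117.03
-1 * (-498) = 498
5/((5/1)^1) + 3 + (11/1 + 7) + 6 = 28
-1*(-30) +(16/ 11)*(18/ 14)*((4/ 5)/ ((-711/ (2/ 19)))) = 17336422/ 577885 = 30.00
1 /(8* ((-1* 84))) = -1 /672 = -0.00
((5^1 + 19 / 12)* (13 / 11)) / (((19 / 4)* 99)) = 1027 / 62073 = 0.02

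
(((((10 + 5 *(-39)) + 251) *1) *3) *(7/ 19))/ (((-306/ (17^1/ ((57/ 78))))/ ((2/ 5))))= -4004/ 1805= -2.22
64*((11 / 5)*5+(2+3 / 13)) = 11008 / 13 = 846.77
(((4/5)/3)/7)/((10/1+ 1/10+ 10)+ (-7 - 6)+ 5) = 8/2541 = 0.00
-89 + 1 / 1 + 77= -11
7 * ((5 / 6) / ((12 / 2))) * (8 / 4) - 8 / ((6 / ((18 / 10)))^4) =10573 / 5625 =1.88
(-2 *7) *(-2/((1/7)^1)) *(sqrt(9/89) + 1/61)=196/61 + 588 *sqrt(89)/89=65.54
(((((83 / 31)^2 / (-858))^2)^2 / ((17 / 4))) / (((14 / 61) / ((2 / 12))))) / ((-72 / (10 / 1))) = -686949130802407505 / 5940368943995998419515479872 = -0.00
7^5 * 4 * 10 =672280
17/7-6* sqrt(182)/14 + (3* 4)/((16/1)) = 89/28-3* sqrt(182)/7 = -2.60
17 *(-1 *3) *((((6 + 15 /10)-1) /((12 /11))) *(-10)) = 12155 /4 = 3038.75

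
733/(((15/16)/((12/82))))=23456/205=114.42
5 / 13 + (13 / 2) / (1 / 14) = 1188 / 13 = 91.38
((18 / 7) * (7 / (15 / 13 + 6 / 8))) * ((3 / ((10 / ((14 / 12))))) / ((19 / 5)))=182 / 209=0.87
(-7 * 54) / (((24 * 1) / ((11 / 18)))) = -77 / 8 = -9.62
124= 124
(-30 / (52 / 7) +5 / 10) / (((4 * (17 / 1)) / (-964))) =11086 / 221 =50.16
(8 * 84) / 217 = 3.10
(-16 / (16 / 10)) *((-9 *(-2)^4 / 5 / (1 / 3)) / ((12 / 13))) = 936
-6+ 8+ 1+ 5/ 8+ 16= 157/ 8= 19.62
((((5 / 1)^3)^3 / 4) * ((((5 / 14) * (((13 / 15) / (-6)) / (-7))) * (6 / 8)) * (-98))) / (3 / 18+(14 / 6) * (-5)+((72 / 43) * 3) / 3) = 16796875 / 624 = 26918.07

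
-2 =-2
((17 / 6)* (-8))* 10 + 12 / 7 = -4724 / 21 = -224.95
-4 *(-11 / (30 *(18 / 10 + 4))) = 22 / 87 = 0.25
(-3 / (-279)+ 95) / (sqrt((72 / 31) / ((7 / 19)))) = 2209 * sqrt(8246) / 5301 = 37.84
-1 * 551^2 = -303601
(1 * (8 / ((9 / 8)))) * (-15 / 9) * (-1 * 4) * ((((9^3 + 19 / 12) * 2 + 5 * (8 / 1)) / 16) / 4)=90070 / 81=1111.98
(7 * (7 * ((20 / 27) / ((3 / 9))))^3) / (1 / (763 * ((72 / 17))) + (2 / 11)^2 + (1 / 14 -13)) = -2026674496000 / 991876509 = -2043.27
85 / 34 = 2.50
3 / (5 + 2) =3 / 7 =0.43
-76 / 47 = -1.62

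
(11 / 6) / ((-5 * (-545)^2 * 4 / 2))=-11 / 17821500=-0.00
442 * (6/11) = 241.09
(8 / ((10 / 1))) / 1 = 4 / 5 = 0.80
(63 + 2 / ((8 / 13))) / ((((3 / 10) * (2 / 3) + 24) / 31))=41075 / 484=84.87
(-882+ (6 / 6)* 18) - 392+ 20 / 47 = -59012 / 47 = -1255.57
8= 8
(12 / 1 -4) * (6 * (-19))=-912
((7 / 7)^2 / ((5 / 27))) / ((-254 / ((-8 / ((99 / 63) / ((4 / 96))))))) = 63 / 13970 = 0.00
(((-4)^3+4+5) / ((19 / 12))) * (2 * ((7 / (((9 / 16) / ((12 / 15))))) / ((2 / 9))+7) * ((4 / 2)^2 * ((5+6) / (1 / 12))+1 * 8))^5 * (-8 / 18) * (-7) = -2032747590822127533194347544576 / 35625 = -57059581496761474615981690.00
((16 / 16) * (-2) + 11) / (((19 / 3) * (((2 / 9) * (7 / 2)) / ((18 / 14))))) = 2187 / 931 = 2.35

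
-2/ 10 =-1/ 5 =-0.20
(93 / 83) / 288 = 0.00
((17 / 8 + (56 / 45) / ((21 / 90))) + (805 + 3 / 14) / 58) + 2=113719 / 4872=23.34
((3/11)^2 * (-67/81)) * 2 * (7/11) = -938/11979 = -0.08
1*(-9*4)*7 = -252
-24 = -24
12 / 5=2.40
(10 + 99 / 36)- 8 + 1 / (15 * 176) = 12541 / 2640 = 4.75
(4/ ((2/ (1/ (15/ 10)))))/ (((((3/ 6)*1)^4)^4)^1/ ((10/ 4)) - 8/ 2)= -655360/ 1966077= -0.33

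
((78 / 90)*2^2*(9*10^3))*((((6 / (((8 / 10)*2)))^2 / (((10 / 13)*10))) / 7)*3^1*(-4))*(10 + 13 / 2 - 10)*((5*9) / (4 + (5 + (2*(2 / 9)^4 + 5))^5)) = -2433984381109568113469501625 / 8531480316513312140461052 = -285.29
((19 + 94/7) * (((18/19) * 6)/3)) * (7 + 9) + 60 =138732/133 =1043.10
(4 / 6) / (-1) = -2 / 3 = -0.67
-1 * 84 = -84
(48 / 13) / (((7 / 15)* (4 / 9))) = 17.80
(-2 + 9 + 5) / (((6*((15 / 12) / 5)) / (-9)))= -72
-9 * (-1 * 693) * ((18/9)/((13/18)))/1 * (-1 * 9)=-2020788/13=-155445.23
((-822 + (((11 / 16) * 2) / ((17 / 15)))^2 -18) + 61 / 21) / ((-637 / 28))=324569459 / 8836464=36.73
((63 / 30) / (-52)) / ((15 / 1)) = -7 / 2600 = -0.00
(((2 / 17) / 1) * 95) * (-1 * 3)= -570 / 17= -33.53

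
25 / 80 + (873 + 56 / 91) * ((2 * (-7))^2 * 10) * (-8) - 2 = -2849244511 / 208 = -13698290.92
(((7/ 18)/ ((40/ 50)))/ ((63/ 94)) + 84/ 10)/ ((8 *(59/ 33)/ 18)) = 162613/ 14160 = 11.48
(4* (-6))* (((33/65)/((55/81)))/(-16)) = 729/650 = 1.12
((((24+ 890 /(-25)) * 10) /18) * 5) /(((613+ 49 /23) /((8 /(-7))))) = 13340 /222831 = 0.06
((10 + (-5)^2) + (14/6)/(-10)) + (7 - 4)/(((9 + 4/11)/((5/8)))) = 432191/12360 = 34.97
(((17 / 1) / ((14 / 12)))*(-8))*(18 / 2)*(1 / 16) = -459 / 7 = -65.57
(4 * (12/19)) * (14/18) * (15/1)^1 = 560/19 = 29.47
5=5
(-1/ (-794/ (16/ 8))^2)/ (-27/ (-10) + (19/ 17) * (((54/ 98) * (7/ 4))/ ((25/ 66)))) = -2975/ 2600075673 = -0.00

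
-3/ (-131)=3/ 131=0.02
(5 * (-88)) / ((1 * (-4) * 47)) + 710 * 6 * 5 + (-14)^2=1010422 / 47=21498.34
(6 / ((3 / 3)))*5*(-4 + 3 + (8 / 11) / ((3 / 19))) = 1190 / 11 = 108.18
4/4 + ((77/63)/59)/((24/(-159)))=3665/4248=0.86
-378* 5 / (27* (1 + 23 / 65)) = -2275 / 44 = -51.70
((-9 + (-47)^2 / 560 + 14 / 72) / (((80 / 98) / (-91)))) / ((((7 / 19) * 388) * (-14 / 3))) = -6051253 / 7449600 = -0.81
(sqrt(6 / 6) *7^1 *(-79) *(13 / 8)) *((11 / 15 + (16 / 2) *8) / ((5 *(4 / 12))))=-6980519 / 200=-34902.60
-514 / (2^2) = -128.50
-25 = -25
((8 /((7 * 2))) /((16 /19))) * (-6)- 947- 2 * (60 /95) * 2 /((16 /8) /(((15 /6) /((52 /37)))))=-3296575 /3458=-953.32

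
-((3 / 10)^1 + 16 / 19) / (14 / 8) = -0.65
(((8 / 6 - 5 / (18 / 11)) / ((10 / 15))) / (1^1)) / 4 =-31 / 48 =-0.65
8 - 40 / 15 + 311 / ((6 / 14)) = 731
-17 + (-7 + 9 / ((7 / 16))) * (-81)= -7814 / 7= -1116.29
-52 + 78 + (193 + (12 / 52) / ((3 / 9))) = 2856 / 13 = 219.69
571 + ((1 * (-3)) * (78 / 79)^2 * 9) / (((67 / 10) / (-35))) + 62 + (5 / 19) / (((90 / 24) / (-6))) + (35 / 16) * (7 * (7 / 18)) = 1775635525979 / 2288100384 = 776.03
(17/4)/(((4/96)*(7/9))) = 918/7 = 131.14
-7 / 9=-0.78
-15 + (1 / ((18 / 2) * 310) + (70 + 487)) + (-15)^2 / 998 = 377446097 / 696105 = 542.23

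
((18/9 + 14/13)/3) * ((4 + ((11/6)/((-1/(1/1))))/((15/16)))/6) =368/1053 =0.35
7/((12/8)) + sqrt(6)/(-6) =4.26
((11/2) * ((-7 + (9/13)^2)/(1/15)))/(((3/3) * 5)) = -18183/169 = -107.59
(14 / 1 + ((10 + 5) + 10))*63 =2457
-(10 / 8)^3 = -125 / 64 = -1.95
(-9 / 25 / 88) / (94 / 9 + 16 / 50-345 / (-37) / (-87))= -86913 / 226417928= -0.00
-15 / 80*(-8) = 3 / 2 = 1.50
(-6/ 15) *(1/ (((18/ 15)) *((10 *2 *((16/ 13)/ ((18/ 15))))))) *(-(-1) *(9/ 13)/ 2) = -9/ 1600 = -0.01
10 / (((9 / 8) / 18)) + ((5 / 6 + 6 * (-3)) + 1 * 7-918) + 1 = -4603 / 6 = -767.17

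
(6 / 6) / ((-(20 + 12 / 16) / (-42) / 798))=134064 / 83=1615.23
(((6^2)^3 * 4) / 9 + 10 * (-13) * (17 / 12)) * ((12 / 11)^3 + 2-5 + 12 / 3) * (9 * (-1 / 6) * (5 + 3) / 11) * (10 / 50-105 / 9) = 590850.68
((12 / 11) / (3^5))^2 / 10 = 8 / 3969405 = 0.00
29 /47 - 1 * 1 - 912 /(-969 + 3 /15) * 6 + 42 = 2690196 /56917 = 47.27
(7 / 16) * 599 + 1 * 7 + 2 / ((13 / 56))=57757 / 208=277.68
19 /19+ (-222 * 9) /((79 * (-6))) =412 /79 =5.22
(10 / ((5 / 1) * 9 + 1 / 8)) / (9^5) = 80 / 21316689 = 0.00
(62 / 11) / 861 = 62 / 9471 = 0.01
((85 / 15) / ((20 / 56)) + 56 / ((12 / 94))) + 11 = 6983 / 15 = 465.53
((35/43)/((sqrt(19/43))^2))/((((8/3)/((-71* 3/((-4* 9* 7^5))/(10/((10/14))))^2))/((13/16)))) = 327665/923300858683392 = 0.00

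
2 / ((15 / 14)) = 28 / 15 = 1.87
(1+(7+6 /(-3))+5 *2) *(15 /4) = 60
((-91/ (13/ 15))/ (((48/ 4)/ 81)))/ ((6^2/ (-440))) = 17325/ 2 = 8662.50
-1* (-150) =150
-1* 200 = -200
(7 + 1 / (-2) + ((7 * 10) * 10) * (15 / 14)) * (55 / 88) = 7565 / 16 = 472.81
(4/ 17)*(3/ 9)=4/ 51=0.08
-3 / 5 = -0.60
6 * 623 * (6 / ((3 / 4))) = 29904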